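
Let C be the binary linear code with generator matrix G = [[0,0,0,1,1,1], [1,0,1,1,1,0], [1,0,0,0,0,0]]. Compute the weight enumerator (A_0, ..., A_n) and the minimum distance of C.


Weight distribution: A_0 = 1, A_1 = 1, A_2 = 1, A_3 = 3, A_4 = 2. Minimum distance d = 1.

Enumerate all 2^3 = 8 messages m ∈ F_2^3.
For each, compute codeword c = mG in F_2^6, then tally its weight.
  m = 000 → c = 000000, weight = 0.
  m = 100 → c = 000111, weight = 3.
  m = 010 → c = 101110, weight = 4.
  m = 110 → c = 101001, weight = 3.
  m = 001 → c = 100000, weight = 1.
  m = 101 → c = 100111, weight = 4.
  m = 011 → c = 001110, weight = 3.
  m = 111 → c = 001001, weight = 2.
Tally weights:
  weight 0: 1 codewords.
  weight 1: 1 codewords.
  weight 2: 1 codewords.
  weight 3: 3 codewords.
  weight 4: 2 codewords.
Minimum distance d = smallest w > 0 with A_w > 0 = 1.
Sanity: Σ A_w = 8 = 2^3 = 8 ✓.


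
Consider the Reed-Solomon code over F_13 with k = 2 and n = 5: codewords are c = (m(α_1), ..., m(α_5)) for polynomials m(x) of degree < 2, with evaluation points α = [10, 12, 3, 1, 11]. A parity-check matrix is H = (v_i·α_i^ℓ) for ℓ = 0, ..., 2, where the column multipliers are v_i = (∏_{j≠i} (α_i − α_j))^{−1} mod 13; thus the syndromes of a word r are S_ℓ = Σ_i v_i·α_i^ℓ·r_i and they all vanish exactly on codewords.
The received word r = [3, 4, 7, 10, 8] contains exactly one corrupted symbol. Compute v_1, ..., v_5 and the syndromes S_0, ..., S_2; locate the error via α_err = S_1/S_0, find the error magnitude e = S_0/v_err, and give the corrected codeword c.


S = (10, 3, 10), error at position 2, error magnitude e = 4, c = [3, 0, 7, 10, 8].

Step 1: column multipliers v_i = (∏_{j≠i}(α_i − α_j))^{−1} mod 13.
  i = 1 (α = 10): (10−12)(10−3)(10−1)(10−11) = (−2)·7·9·(−1) = 126 ≡ 9, so v_1 = 9^{−1} = 3 (mod 13).
  i = 2 (α = 12): (12−10)(12−3)(12−1)(12−11) = 2·9·11·1 = 198 ≡ 3, so v_2 = 3^{−1} = 9 (mod 13).
  i = 3 (α = 3): (3−10)(3−12)(3−1)(3−11) = (−7)·(−9)·2·(−8) = −1008 ≡ 6, so v_3 = 6^{−1} = 11 (mod 13).
  i = 4 (α = 1): (1−10)(1−12)(1−3)(1−11) = (−9)·(−11)·(−2)·(−10) = 1980 ≡ 4, so v_4 = 4^{−1} = 10 (mod 13).
  i = 5 (α = 11): (11−10)(11−12)(11−3)(11−1) = 1·(−1)·8·10 = −80 ≡ 11, so v_5 = 11^{−1} = 6 (mod 13).
  v = [3, 9, 11, 10, 6].
Step 2: syndromes of r = [3, 4, 7, 10, 8] (all sums mod 13).
  S_0 = Σ v_i r_i = 3·3 + 9·4 + 11·7 + 10·10 + 6·8 = 270 ≡ 10.
  S_1 = Σ v_i α_i r_i = 3·10·3 + 9·12·4 + 11·3·7 + 10·1·10 + 6·11·8 = 1381 ≡ 3.
  α_i^2 mod 13 = [9, 1, 9, 1, 4].
  S_2 = Σ v_i α_i^2 r_i = 3·9·3 + 9·1·4 + 11·9·7 + 10·1·10 + 6·4·8 = 1102 ≡ 10.
  S = (10, 3, 10) ≠ 0, so r is not a codeword (an error is present).
Step 3: locate the error. For a single error e at position i, S_ℓ = v_i·e·α_i^ℓ, so α_err = S_1/S_0.
  S_0^{−1} = 10^{−1} = 4 (mod 13), so α_err = 3·4 = 12 ≡ 12 = α_2. Error position i = 2.
  Consistency check: S_2/S_1 = 10·9 = 90 ≡ 12 = α_err ✓ (single-error assumption holds).
Step 4: error magnitude e = S_0/v_2 = S_0·∏_{j≠2}(α_2 − α_j) = 10·3 = 30 ≡ 4 (mod 13).
Step 5: correct position 2: c_2 = r_2 − e = 4 − 4 ≡ 0 (mod 13). Hence c = [3, 0, 7, 10, 8].
  Check: interpolating c through the α_i gives m(x) = 5 + 5·x (degree < 2) with m(α_i) = c_i for every i, so c is indeed a codeword.


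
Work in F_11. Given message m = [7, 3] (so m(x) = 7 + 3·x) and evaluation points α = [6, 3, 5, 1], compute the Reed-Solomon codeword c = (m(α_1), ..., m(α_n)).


c = [3, 5, 0, 10]

Message polynomial: m(x) = 7 + 3·x (mod 11).
For each evaluation point α_i, compute m(α_i) mod 11:
  α_1 = 6: Horner steps 3 → 3, so m(6) = 3.
  α_2 = 3: Horner steps 3 → 5, so m(3) = 5.
  α_3 = 5: Horner steps 3 → 0, so m(5) = 0.
  α_4 = 1: Horner steps 3 → 10, so m(1) = 10.
Codeword c = [3, 5, 0, 10] ∈ F_11^4.


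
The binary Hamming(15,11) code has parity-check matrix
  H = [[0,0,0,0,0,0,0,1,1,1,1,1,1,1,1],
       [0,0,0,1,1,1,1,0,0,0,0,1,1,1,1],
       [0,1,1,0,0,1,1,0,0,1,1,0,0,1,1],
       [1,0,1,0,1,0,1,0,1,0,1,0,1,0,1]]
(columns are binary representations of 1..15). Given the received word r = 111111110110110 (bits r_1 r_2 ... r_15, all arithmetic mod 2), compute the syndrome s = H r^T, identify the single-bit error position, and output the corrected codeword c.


s = (1, 0, 1, 0)^T, error position = 10, corrected codeword c = 111111110010110

Compute s = H r^T mod 2 one row at a time:
  s_1 = 1 + 0 + 1 + 1 + 0 + 1 + 1 + 0 = 5 ≡ 1 (mod 2).
  s_2 = 1 + 1 + 1 + 1 + 0 + 1 + 1 + 0 = 6 ≡ 0 (mod 2).
  s_3 = 1 + 1 + 1 + 1 + 1 + 1 + 1 + 0 = 7 ≡ 1 (mod 2).
  s_4 = 1 + 1 + 1 + 1 + 0 + 1 + 1 + 0 = 6 ≡ 0 (mod 2).
s = (1, 0, 1, 0)^T — this equals column 10 of H (binary 1010), so error is at position 10.
Correct: flip bit 10 of r = 111111110110110 to get c = 111111110010110.


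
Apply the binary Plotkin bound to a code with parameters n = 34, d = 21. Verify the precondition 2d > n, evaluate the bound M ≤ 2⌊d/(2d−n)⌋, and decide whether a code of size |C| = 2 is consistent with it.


Plotkin bound M ≤ 4; given |C| = 2 ≤ bound (satisfied).

Check applicability: 2d = 42, n = 34.
2d − n = 8 > 0, so Plotkin applies.
Compute d/(2d−n) = 21/8 ≈ 2.6250.
⌊d/(2d−n)⌋ = 2.
Plotkin bound: M ≤ 2·2 = 4.
Given |C| = 2, check: satisfied.
This |C| is below the Plotkin bound.


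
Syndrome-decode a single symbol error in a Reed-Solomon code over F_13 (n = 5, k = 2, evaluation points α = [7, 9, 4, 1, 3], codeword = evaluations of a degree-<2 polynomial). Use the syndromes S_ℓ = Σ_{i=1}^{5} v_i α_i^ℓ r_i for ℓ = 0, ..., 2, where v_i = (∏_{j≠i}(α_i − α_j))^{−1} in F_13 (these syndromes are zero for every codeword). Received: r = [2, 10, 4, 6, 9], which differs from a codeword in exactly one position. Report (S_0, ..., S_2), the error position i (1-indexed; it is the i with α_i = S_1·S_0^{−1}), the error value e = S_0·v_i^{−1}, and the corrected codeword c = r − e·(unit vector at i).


S = (8, 7, 11), error at position 2, error magnitude e = 5, c = [2, 5, 4, 6, 9].

Step 1: column multipliers v_i = (∏_{j≠i}(α_i − α_j))^{−1} mod 13.
  i = 1 (α = 7): (7−9)(7−4)(7−1)(7−3) = (−2)·3·6·4 = −144 ≡ 12, so v_1 = 12^{−1} = 12 (mod 13).
  i = 2 (α = 9): (9−7)(9−4)(9−1)(9−3) = 2·5·8·6 = 480 ≡ 12, so v_2 = 12^{−1} = 12 (mod 13).
  i = 3 (α = 4): (4−7)(4−9)(4−1)(4−3) = (−3)·(−5)·3·1 = 45 ≡ 6, so v_3 = 6^{−1} = 11 (mod 13).
  i = 4 (α = 1): (1−7)(1−9)(1−4)(1−3) = (−6)·(−8)·(−3)·(−2) = 288 ≡ 2, so v_4 = 2^{−1} = 7 (mod 13).
  i = 5 (α = 3): (3−7)(3−9)(3−4)(3−1) = (−4)·(−6)·(−1)·2 = −48 ≡ 4, so v_5 = 4^{−1} = 10 (mod 13).
  v = [12, 12, 11, 7, 10].
Step 2: syndromes of r = [2, 10, 4, 6, 9] (all sums mod 13).
  S_0 = Σ v_i r_i = 12·2 + 12·10 + 11·4 + 7·6 + 10·9 = 320 ≡ 8.
  S_1 = Σ v_i α_i r_i = 12·7·2 + 12·9·10 + 11·4·4 + 7·1·6 + 10·3·9 = 1736 ≡ 7.
  α_i^2 mod 13 = [10, 3, 3, 1, 9].
  S_2 = Σ v_i α_i^2 r_i = 12·10·2 + 12·3·10 + 11·3·4 + 7·1·6 + 10·9·9 = 1584 ≡ 11.
  S = (8, 7, 11) ≠ 0, so r is not a codeword (an error is present).
Step 3: locate the error. For a single error e at position i, S_ℓ = v_i·e·α_i^ℓ, so α_err = S_1/S_0.
  S_0^{−1} = 8^{−1} = 5 (mod 13), so α_err = 7·5 = 35 ≡ 9 = α_2. Error position i = 2.
  Consistency check: S_2/S_1 = 11·2 = 22 ≡ 9 = α_err ✓ (single-error assumption holds).
Step 4: error magnitude e = S_0/v_2 = S_0·∏_{j≠2}(α_2 − α_j) = 8·12 = 96 ≡ 5 (mod 13).
Step 5: correct position 2: c_2 = r_2 − e = 10 − 5 ≡ 5 (mod 13). Hence c = [2, 5, 4, 6, 9].
  Check: interpolating c through the α_i gives m(x) = 11 + 8·x (degree < 2) with m(α_i) = c_i for every i, so c is indeed a codeword.


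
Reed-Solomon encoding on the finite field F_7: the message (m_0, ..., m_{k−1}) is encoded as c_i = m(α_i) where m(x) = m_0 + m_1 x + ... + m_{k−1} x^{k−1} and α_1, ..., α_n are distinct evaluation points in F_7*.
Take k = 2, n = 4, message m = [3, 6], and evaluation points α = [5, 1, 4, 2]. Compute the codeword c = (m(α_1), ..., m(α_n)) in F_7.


c = [5, 2, 6, 1]

Message polynomial: m(x) = 3 + 6·x (mod 7).
For each evaluation point α_i, compute m(α_i) mod 7:
  α_1 = 5: Horner steps 6 → 5, so m(5) = 5.
  α_2 = 1: Horner steps 6 → 2, so m(1) = 2.
  α_3 = 4: Horner steps 6 → 6, so m(4) = 6.
  α_4 = 2: Horner steps 6 → 1, so m(2) = 1.
Codeword c = [5, 2, 6, 1] ∈ F_7^4.


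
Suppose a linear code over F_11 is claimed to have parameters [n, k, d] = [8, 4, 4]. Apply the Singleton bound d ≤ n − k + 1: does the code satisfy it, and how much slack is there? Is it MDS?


Singleton RHS = n − k + 1 = 5, slack = 1, bound satisfied, not MDS.

Singleton bound: d ≤ n − k + 1.
Here n = 8, k = 4, so n − k + 1 = 5.
Given d = 4, check d ≤ 5: YES.
Slack = (n − k + 1) − d = 1.
The code is NOT MDS (slack = 1 > 0).
Description: the claimed parameters are [8, 4, 4]_11; such a code would be non-MDS.


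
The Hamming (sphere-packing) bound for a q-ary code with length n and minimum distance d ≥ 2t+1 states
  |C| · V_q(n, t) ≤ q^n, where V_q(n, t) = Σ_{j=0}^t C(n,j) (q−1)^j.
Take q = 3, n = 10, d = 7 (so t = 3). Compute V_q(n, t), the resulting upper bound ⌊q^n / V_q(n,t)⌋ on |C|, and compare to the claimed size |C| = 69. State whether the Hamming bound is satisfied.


V_q(n, t) = 1161, q^n = 59049, Hamming bound = 50, |C| = 69 > bound (violated).

Step 1: Compute V_q(n, t) = Σ_{j=0}^3 C(n, j) (q−1)^j.
  j = 0: C(10,0)·(2)^0 = 1·1 = 1.
  j = 1: C(10,1)·(2)^1 = 10·2 = 20.
  j = 2: C(10,2)·(2)^2 = 45·4 = 180.
  j = 3: C(10,3)·(2)^3 = 120·8 = 960.
  V_q(n, t) = 1 + 20 + 180 + 960 = 1161.
Step 2: q^n = 3^10 = 59049.
Step 3: Hamming bound ⌊q^n / V_q(n,t)⌋ = ⌊59049/1161⌋ = 50.
Step 4: Compare |C| = 69 to 50: violated.
The claimed |C| lies above the Hamming bound, so no 3-ary code of length 10 with d ≥ 7 can have 69 codewords.


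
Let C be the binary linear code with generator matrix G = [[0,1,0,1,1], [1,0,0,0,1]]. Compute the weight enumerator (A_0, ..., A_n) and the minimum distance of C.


Weight distribution: A_0 = 1, A_2 = 1, A_3 = 2. Minimum distance d = 2.

Enumerate all 2^2 = 4 messages m ∈ F_2^2.
For each, compute codeword c = mG in F_2^5, then tally its weight.
  m = 00 → c = 00000, weight = 0.
  m = 10 → c = 01011, weight = 3.
  m = 01 → c = 10001, weight = 2.
  m = 11 → c = 11010, weight = 3.
Tally weights:
  weight 0: 1 codewords.
  weight 2: 1 codewords.
  weight 3: 2 codewords.
Minimum distance d = smallest w > 0 with A_w > 0 = 2.
Sanity: Σ A_w = 4 = 2^2 = 4 ✓.


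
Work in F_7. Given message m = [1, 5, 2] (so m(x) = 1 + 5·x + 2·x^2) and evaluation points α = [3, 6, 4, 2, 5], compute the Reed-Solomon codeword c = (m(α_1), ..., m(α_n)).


c = [6, 5, 4, 5, 6]

Message polynomial: m(x) = 1 + 5·x + 2·x^2 (mod 7).
For each evaluation point α_i, compute m(α_i) mod 7:
  α_1 = 3: Horner steps 2 → 4 → 6, so m(3) = 6.
  α_2 = 6: Horner steps 2 → 3 → 5, so m(6) = 5.
  α_3 = 4: Horner steps 2 → 6 → 4, so m(4) = 4.
  α_4 = 2: Horner steps 2 → 2 → 5, so m(2) = 5.
  α_5 = 5: Horner steps 2 → 1 → 6, so m(5) = 6.
Codeword c = [6, 5, 4, 5, 6] ∈ F_7^5.


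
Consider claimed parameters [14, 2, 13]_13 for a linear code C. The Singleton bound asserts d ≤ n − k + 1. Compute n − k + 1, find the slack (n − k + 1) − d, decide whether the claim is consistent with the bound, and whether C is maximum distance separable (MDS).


Singleton RHS = n − k + 1 = 13, slack = 0, bound satisfied, MDS.

Singleton bound: d ≤ n − k + 1.
Here n = 14, k = 2, so n − k + 1 = 13.
Given d = 13, check d ≤ 13: YES.
Slack = (n − k + 1) − d = 0.
The code is MDS (slack = 0).
Description: the claimed parameters are [14, 2, 13]_13; such a code would be MDS (meets Singleton bound).


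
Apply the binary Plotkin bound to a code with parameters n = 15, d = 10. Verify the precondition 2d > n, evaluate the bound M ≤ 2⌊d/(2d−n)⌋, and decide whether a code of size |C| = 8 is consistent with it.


Plotkin bound M ≤ 4; given |C| = 8 > bound (violated).

Check applicability: 2d = 20, n = 15.
2d − n = 5 > 0, so Plotkin applies.
Compute d/(2d−n) = 10/5 ≈ 2.0000.
⌊d/(2d−n)⌋ = 2.
Plotkin bound: M ≤ 2·2 = 4.
Given |C| = 8, check: VIOLATED.
This |C| is above the Plotkin bound, so no binary code with n = 15, d = 10 and 8 codewords exists.


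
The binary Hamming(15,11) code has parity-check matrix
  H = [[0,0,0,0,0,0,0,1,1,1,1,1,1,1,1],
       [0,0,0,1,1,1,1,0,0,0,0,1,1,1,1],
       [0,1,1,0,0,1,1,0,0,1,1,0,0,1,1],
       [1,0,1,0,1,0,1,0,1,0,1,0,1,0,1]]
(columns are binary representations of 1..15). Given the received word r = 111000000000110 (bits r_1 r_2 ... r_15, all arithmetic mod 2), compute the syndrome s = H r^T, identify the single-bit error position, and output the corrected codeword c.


s = (0, 0, 1, 1)^T, error position = 3, corrected codeword c = 110000000000110

Compute s = H r^T mod 2 one row at a time:
  s_1 = 0 + 0 + 0 + 0 + 0 + 1 + 1 + 0 = 2 ≡ 0 (mod 2).
  s_2 = 0 + 0 + 0 + 0 + 0 + 1 + 1 + 0 = 2 ≡ 0 (mod 2).
  s_3 = 1 + 1 + 0 + 0 + 0 + 0 + 1 + 0 = 3 ≡ 1 (mod 2).
  s_4 = 1 + 1 + 0 + 0 + 0 + 0 + 1 + 0 = 3 ≡ 1 (mod 2).
s = (0, 0, 1, 1)^T — this equals column 3 of H (binary 0011), so error is at position 3.
Correct: flip bit 3 of r = 111000000000110 to get c = 110000000000110.


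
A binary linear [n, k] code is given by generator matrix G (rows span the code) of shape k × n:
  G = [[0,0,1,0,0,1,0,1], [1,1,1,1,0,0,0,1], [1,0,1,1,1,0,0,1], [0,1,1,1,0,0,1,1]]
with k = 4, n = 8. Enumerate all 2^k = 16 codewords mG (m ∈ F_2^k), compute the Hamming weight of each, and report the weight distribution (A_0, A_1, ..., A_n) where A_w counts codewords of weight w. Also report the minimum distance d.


Weight distribution: A_0 = 1, A_2 = 2, A_3 = 1, A_4 = 5, A_5 = 6, A_7 = 1. Minimum distance d = 2.

Enumerate all 2^4 = 16 messages m ∈ F_2^4.
For each, compute codeword c = mG in F_2^8, then tally its weight.
  m = 0000 → c = 00000000, weight = 0.
  m = 1000 → c = 00100101, weight = 3.
  m = 0100 → c = 11110001, weight = 5.
  m = 1100 → c = 11010100, weight = 4.
  m = 0010 → c = 10111001, weight = 5.
  m = 1010 → c = 10011100, weight = 4.
  m = 0110 → c = 01001000, weight = 2.
  m = 1110 → c = 01101101, weight = 5.
  m = 0001 → c = 01110011, weight = 5.
  m = 1001 → c = 01010110, weight = 4.
  m = 0101 → c = 10000010, weight = 2.
  m = 1101 → c = 10100111, weight = 5.
  m = 0011 → c = 11001010, weight = 4.
  m = 1011 → c = 11101111, weight = 7.
  m = 0111 → c = 00111011, weight = 5.
  m = 1111 → c = 00011110, weight = 4.
Tally weights:
  weight 0: 1 codewords.
  weight 2: 2 codewords.
  weight 3: 1 codewords.
  weight 4: 5 codewords.
  weight 5: 6 codewords.
  weight 7: 1 codewords.
Minimum distance d = smallest w > 0 with A_w > 0 = 2.
Sanity: Σ A_w = 16 = 2^4 = 16 ✓.


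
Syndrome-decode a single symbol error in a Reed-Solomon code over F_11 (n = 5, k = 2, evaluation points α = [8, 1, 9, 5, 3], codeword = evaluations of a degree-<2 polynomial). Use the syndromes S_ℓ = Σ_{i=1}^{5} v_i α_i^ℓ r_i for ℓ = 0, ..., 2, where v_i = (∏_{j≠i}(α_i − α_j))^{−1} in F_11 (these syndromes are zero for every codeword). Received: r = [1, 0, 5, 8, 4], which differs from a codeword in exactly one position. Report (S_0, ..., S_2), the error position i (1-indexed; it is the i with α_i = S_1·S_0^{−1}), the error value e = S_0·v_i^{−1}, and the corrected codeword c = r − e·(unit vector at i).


S = (4, 10, 3), error at position 1, error magnitude e = 9, c = [3, 0, 5, 8, 4].

Step 1: column multipliers v_i = (∏_{j≠i}(α_i − α_j))^{−1} mod 11.
  i = 1 (α = 8): (8−1)(8−9)(8−5)(8−3) = 7·(−1)·3·5 = −105 ≡ 5, so v_1 = 5^{−1} = 9 (mod 11).
  i = 2 (α = 1): (1−8)(1−9)(1−5)(1−3) = (−7)·(−8)·(−4)·(−2) = 448 ≡ 8, so v_2 = 8^{−1} = 7 (mod 11).
  i = 3 (α = 9): (9−8)(9−1)(9−5)(9−3) = 1·8·4·6 = 192 ≡ 5, so v_3 = 5^{−1} = 9 (mod 11).
  i = 4 (α = 5): (5−8)(5−1)(5−9)(5−3) = (−3)·4·(−4)·2 = 96 ≡ 8, so v_4 = 8^{−1} = 7 (mod 11).
  i = 5 (α = 3): (3−8)(3−1)(3−9)(3−5) = (−5)·2·(−6)·(−2) = −120 ≡ 1, so v_5 = 1^{−1} = 1 (mod 11).
  v = [9, 7, 9, 7, 1].
Step 2: syndromes of r = [1, 0, 5, 8, 4] (all sums mod 11).
  S_0 = Σ v_i r_i = 9·1 + 7·0 + 9·5 + 7·8 + 1·4 = 114 ≡ 4.
  S_1 = Σ v_i α_i r_i = 9·8·1 + 7·1·0 + 9·9·5 + 7·5·8 + 1·3·4 = 769 ≡ 10.
  α_i^2 mod 11 = [9, 1, 4, 3, 9].
  S_2 = Σ v_i α_i^2 r_i = 9·9·1 + 7·1·0 + 9·4·5 + 7·3·8 + 1·9·4 = 465 ≡ 3.
  S = (4, 10, 3) ≠ 0, so r is not a codeword (an error is present).
Step 3: locate the error. For a single error e at position i, S_ℓ = v_i·e·α_i^ℓ, so α_err = S_1/S_0.
  S_0^{−1} = 4^{−1} = 3 (mod 11), so α_err = 10·3 = 30 ≡ 8 = α_1. Error position i = 1.
  Consistency check: S_2/S_1 = 3·10 = 30 ≡ 8 = α_err ✓ (single-error assumption holds).
Step 4: error magnitude e = S_0/v_1 = S_0·∏_{j≠1}(α_1 − α_j) = 4·5 = 20 ≡ 9 (mod 11).
Step 5: correct position 1: c_1 = r_1 − e = 1 − 9 ≡ 3 (mod 11). Hence c = [3, 0, 5, 8, 4].
  Check: interpolating c through the α_i gives m(x) = 9 + 2·x (degree < 2) with m(α_i) = c_i for every i, so c is indeed a codeword.


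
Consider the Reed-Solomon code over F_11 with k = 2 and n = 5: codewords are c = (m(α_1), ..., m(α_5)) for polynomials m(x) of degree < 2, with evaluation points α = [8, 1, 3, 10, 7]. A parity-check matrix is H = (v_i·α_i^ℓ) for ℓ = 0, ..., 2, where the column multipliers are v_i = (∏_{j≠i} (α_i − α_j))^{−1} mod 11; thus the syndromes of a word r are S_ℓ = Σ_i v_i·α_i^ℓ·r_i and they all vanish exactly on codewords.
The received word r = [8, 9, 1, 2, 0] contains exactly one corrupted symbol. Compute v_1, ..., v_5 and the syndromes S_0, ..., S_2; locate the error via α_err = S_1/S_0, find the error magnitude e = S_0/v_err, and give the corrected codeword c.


S = (3, 3, 3), error at position 2, error magnitude e = 2, c = [8, 7, 1, 2, 0].

Step 1: column multipliers v_i = (∏_{j≠i}(α_i − α_j))^{−1} mod 11.
  i = 1 (α = 8): (8−1)(8−3)(8−10)(8−7) = 7·5·(−2)·1 = −70 ≡ 7, so v_1 = 7^{−1} = 8 (mod 11).
  i = 2 (α = 1): (1−8)(1−3)(1−10)(1−7) = (−7)·(−2)·(−9)·(−6) = 756 ≡ 8, so v_2 = 8^{−1} = 7 (mod 11).
  i = 3 (α = 3): (3−8)(3−1)(3−10)(3−7) = (−5)·2·(−7)·(−4) = −280 ≡ 6, so v_3 = 6^{−1} = 2 (mod 11).
  i = 4 (α = 10): (10−8)(10−1)(10−3)(10−7) = 2·9·7·3 = 378 ≡ 4, so v_4 = 4^{−1} = 3 (mod 11).
  i = 5 (α = 7): (7−8)(7−1)(7−3)(7−10) = (−1)·6·4·(−3) = 72 ≡ 6, so v_5 = 6^{−1} = 2 (mod 11).
  v = [8, 7, 2, 3, 2].
Step 2: syndromes of r = [8, 9, 1, 2, 0] (all sums mod 11).
  S_0 = Σ v_i r_i = 8·8 + 7·9 + 2·1 + 3·2 + 2·0 = 135 ≡ 3.
  S_1 = Σ v_i α_i r_i = 8·8·8 + 7·1·9 + 2·3·1 + 3·10·2 + 2·7·0 = 641 ≡ 3.
  α_i^2 mod 11 = [9, 1, 9, 1, 5].
  S_2 = Σ v_i α_i^2 r_i = 8·9·8 + 7·1·9 + 2·9·1 + 3·1·2 + 2·5·0 = 663 ≡ 3.
  S = (3, 3, 3) ≠ 0, so r is not a codeword (an error is present).
Step 3: locate the error. For a single error e at position i, S_ℓ = v_i·e·α_i^ℓ, so α_err = S_1/S_0.
  S_0^{−1} = 3^{−1} = 4 (mod 11), so α_err = 3·4 = 12 ≡ 1 = α_2. Error position i = 2.
  Consistency check: S_2/S_1 = 3·4 = 12 ≡ 1 = α_err ✓ (single-error assumption holds).
Step 4: error magnitude e = S_0/v_2 = S_0·∏_{j≠2}(α_2 − α_j) = 3·8 = 24 ≡ 2 (mod 11).
Step 5: correct position 2: c_2 = r_2 − e = 9 − 2 ≡ 7 (mod 11). Hence c = [8, 7, 1, 2, 0].
  Check: interpolating c through the α_i gives m(x) = 10 + 8·x (degree < 2) with m(α_i) = c_i for every i, so c is indeed a codeword.


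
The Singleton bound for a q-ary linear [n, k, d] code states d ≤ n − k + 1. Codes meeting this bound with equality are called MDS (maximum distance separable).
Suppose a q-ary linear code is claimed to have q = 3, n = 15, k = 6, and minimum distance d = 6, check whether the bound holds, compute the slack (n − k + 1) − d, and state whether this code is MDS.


Singleton RHS = n − k + 1 = 10, slack = 4, bound satisfied, not MDS.

Singleton bound: d ≤ n − k + 1.
Here n = 15, k = 6, so n − k + 1 = 10.
Given d = 6, check d ≤ 10: YES.
Slack = (n − k + 1) − d = 4.
The code is NOT MDS (slack = 4 > 0).
Description: the claimed parameters are [15, 6, 6]_3; such a code would be non-MDS.


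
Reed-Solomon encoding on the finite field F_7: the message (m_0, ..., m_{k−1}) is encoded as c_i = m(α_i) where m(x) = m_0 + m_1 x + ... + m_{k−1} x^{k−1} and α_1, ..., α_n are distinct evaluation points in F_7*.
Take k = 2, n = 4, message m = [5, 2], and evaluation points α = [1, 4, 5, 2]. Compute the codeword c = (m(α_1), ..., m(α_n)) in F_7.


c = [0, 6, 1, 2]

Message polynomial: m(x) = 5 + 2·x (mod 7).
For each evaluation point α_i, compute m(α_i) mod 7:
  α_1 = 1: Horner steps 2 → 0, so m(1) = 0.
  α_2 = 4: Horner steps 2 → 6, so m(4) = 6.
  α_3 = 5: Horner steps 2 → 1, so m(5) = 1.
  α_4 = 2: Horner steps 2 → 2, so m(2) = 2.
Codeword c = [0, 6, 1, 2] ∈ F_7^4.


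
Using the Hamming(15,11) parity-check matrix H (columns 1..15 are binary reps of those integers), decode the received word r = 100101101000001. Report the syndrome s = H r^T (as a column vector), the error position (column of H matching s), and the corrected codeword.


s = (0, 0, 1, 0)^T, error position = 2, corrected codeword c = 110101101000001

Compute s = H r^T mod 2 one row at a time:
  s_1 = 0 + 1 + 0 + 0 + 0 + 0 + 0 + 1 = 2 ≡ 0 (mod 2).
  s_2 = 1 + 0 + 1 + 1 + 0 + 0 + 0 + 1 = 4 ≡ 0 (mod 2).
  s_3 = 0 + 0 + 1 + 1 + 0 + 0 + 0 + 1 = 3 ≡ 1 (mod 2).
  s_4 = 1 + 0 + 0 + 1 + 1 + 0 + 0 + 1 = 4 ≡ 0 (mod 2).
s = (0, 0, 1, 0)^T — this equals column 2 of H (binary 0010), so error is at position 2.
Correct: flip bit 2 of r = 100101101000001 to get c = 110101101000001.


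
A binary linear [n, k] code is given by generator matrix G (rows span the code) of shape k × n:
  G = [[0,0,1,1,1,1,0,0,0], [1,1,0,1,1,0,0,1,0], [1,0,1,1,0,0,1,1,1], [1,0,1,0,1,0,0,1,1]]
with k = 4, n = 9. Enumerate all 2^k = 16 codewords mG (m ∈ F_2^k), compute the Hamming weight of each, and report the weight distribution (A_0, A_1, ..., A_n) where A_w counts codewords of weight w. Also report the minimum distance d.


Weight distribution: A_0 = 1, A_3 = 2, A_4 = 4, A_5 = 6, A_6 = 2, A_8 = 1. Minimum distance d = 3.

Enumerate all 2^4 = 16 messages m ∈ F_2^4.
For each, compute codeword c = mG in F_2^9, then tally its weight.
  m = 0000 → c = 000000000, weight = 0.
  m = 1000 → c = 001111000, weight = 4.
  m = 0100 → c = 110110010, weight = 5.
  m = 1100 → c = 111001010, weight = 5.
  m = 0010 → c = 101100111, weight = 6.
  m = 1010 → c = 100011111, weight = 6.
  m = 0110 → c = 011010101, weight = 5.
  m = 1110 → c = 010101101, weight = 5.
  m = 0001 → c = 101010011, weight = 5.
  m = 1001 → c = 100101011, weight = 5.
  m = 0101 → c = 011100001, weight = 4.
  m = 1101 → c = 010011001, weight = 4.
  m = 0011 → c = 000110100, weight = 3.
  m = 1011 → c = 001001100, weight = 3.
  m = 0111 → c = 110000110, weight = 4.
  m = 1111 → c = 111111110, weight = 8.
Tally weights:
  weight 0: 1 codewords.
  weight 3: 2 codewords.
  weight 4: 4 codewords.
  weight 5: 6 codewords.
  weight 6: 2 codewords.
  weight 8: 1 codewords.
Minimum distance d = smallest w > 0 with A_w > 0 = 3.
Sanity: Σ A_w = 16 = 2^4 = 16 ✓.


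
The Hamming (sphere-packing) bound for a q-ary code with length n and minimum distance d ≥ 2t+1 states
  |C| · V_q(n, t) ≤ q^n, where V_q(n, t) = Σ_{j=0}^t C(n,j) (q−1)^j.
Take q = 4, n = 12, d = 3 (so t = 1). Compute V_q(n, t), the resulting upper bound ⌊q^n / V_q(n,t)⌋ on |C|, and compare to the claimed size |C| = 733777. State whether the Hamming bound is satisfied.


V_q(n, t) = 37, q^n = 16777216, Hamming bound = 453438, |C| = 733777 > bound (violated).

Step 1: Compute V_q(n, t) = Σ_{j=0}^1 C(n, j) (q−1)^j.
  j = 0: C(12,0)·(3)^0 = 1·1 = 1.
  j = 1: C(12,1)·(3)^1 = 12·3 = 36.
  V_q(n, t) = 1 + 36 = 37.
Step 2: q^n = 4^12 = 16777216.
Step 3: Hamming bound ⌊q^n / V_q(n,t)⌋ = ⌊16777216/37⌋ = 453438.
Step 4: Compare |C| = 733777 to 453438: violated.
The claimed |C| lies above the Hamming bound, so no 4-ary code of length 12 with d ≥ 3 can have 733777 codewords.


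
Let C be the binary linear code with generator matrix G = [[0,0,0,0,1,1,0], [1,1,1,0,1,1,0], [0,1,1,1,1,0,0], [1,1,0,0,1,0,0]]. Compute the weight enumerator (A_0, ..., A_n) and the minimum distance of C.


Weight distribution: A_0 = 1, A_2 = 4, A_3 = 6, A_4 = 3, A_5 = 2. Minimum distance d = 2.

Enumerate all 2^4 = 16 messages m ∈ F_2^4.
For each, compute codeword c = mG in F_2^7, then tally its weight.
  m = 0000 → c = 0000000, weight = 0.
  m = 1000 → c = 0000110, weight = 2.
  m = 0100 → c = 1110110, weight = 5.
  m = 1100 → c = 1110000, weight = 3.
  m = 0010 → c = 0111100, weight = 4.
  m = 1010 → c = 0111010, weight = 4.
  m = 0110 → c = 1001010, weight = 3.
  m = 1110 → c = 1001100, weight = 3.
  m = 0001 → c = 1100100, weight = 3.
  m = 1001 → c = 1100010, weight = 3.
  m = 0101 → c = 0010010, weight = 2.
  m = 1101 → c = 0010100, weight = 2.
  m = 0011 → c = 1011000, weight = 3.
  m = 1011 → c = 1011110, weight = 5.
  m = 0111 → c = 0101110, weight = 4.
  m = 1111 → c = 0101000, weight = 2.
Tally weights:
  weight 0: 1 codewords.
  weight 2: 4 codewords.
  weight 3: 6 codewords.
  weight 4: 3 codewords.
  weight 5: 2 codewords.
Minimum distance d = smallest w > 0 with A_w > 0 = 2.
Sanity: Σ A_w = 16 = 2^4 = 16 ✓.


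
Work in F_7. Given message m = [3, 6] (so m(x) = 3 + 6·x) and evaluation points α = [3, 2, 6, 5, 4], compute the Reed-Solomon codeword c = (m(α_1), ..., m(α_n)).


c = [0, 1, 4, 5, 6]

Message polynomial: m(x) = 3 + 6·x (mod 7).
For each evaluation point α_i, compute m(α_i) mod 7:
  α_1 = 3: Horner steps 6 → 0, so m(3) = 0.
  α_2 = 2: Horner steps 6 → 1, so m(2) = 1.
  α_3 = 6: Horner steps 6 → 4, so m(6) = 4.
  α_4 = 5: Horner steps 6 → 5, so m(5) = 5.
  α_5 = 4: Horner steps 6 → 6, so m(4) = 6.
Codeword c = [0, 1, 4, 5, 6] ∈ F_7^5.


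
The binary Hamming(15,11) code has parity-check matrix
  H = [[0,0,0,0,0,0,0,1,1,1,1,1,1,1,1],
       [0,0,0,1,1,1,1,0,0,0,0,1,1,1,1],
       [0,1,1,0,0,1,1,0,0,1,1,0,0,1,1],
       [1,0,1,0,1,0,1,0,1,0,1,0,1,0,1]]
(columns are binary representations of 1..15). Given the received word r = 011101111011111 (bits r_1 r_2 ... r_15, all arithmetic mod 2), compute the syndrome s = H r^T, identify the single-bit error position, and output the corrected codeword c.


s = (1, 1, 1, 0)^T, error position = 14, corrected codeword c = 011101111011101

Compute s = H r^T mod 2 one row at a time:
  s_1 = 1 + 1 + 0 + 1 + 1 + 1 + 1 + 1 = 7 ≡ 1 (mod 2).
  s_2 = 1 + 0 + 1 + 1 + 1 + 1 + 1 + 1 = 7 ≡ 1 (mod 2).
  s_3 = 1 + 1 + 1 + 1 + 0 + 1 + 1 + 1 = 7 ≡ 1 (mod 2).
  s_4 = 0 + 1 + 0 + 1 + 1 + 1 + 1 + 1 = 6 ≡ 0 (mod 2).
s = (1, 1, 1, 0)^T — this equals column 14 of H (binary 1110), so error is at position 14.
Correct: flip bit 14 of r = 011101111011111 to get c = 011101111011101.


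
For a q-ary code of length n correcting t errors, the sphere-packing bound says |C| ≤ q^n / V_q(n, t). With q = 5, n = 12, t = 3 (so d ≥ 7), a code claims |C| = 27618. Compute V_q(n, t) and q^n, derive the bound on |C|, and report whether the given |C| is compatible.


V_q(n, t) = 15185, q^n = 244140625, Hamming bound = 16077, |C| = 27618 > bound (violated).

Step 1: Compute V_q(n, t) = Σ_{j=0}^3 C(n, j) (q−1)^j.
  j = 0: C(12,0)·(4)^0 = 1·1 = 1.
  j = 1: C(12,1)·(4)^1 = 12·4 = 48.
  j = 2: C(12,2)·(4)^2 = 66·16 = 1056.
  j = 3: C(12,3)·(4)^3 = 220·64 = 14080.
  V_q(n, t) = 1 + 48 + 1056 + 14080 = 15185.
Step 2: q^n = 5^12 = 244140625.
Step 3: Hamming bound ⌊q^n / V_q(n,t)⌋ = ⌊244140625/15185⌋ = 16077.
Step 4: Compare |C| = 27618 to 16077: violated.
The claimed |C| lies above the Hamming bound, so no 5-ary code of length 12 with d ≥ 7 can have 27618 codewords.


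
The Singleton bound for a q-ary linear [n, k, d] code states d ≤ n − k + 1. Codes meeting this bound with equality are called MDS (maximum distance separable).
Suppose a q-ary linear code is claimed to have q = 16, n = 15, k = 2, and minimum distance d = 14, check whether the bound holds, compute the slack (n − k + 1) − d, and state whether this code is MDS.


Singleton RHS = n − k + 1 = 14, slack = 0, bound satisfied, MDS.

Singleton bound: d ≤ n − k + 1.
Here n = 15, k = 2, so n − k + 1 = 14.
Given d = 14, check d ≤ 14: YES.
Slack = (n − k + 1) − d = 0.
The code is MDS (slack = 0).
Description: the claimed parameters are [15, 2, 14]_16; such a code would be MDS (meets Singleton bound).


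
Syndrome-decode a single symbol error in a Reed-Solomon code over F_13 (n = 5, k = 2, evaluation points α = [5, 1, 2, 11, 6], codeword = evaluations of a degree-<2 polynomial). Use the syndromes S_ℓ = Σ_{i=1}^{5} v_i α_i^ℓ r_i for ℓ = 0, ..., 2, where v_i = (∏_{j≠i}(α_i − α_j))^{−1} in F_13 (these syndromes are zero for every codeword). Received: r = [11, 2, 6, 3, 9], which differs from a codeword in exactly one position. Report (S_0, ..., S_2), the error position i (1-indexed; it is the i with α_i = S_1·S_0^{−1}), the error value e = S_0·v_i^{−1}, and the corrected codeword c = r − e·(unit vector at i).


S = (12, 8, 1), error at position 1, error magnitude e = 6, c = [5, 2, 6, 3, 9].

Step 1: column multipliers v_i = (∏_{j≠i}(α_i − α_j))^{−1} mod 13.
  i = 1 (α = 5): (5−1)(5−2)(5−11)(5−6) = 4·3·(−6)·(−1) = 72 ≡ 7, so v_1 = 7^{−1} = 2 (mod 13).
  i = 2 (α = 1): (1−5)(1−2)(1−11)(1−6) = (−4)·(−1)·(−10)·(−5) = 200 ≡ 5, so v_2 = 5^{−1} = 8 (mod 13).
  i = 3 (α = 2): (2−5)(2−1)(2−11)(2−6) = (−3)·1·(−9)·(−4) = −108 ≡ 9, so v_3 = 9^{−1} = 3 (mod 13).
  i = 4 (α = 11): (11−5)(11−1)(11−2)(11−6) = 6·10·9·5 = 2700 ≡ 9, so v_4 = 9^{−1} = 3 (mod 13).
  i = 5 (α = 6): (6−5)(6−1)(6−2)(6−11) = 1·5·4·(−5) = −100 ≡ 4, so v_5 = 4^{−1} = 10 (mod 13).
  v = [2, 8, 3, 3, 10].
Step 2: syndromes of r = [11, 2, 6, 3, 9] (all sums mod 13).
  S_0 = Σ v_i r_i = 2·11 + 8·2 + 3·6 + 3·3 + 10·9 = 155 ≡ 12.
  S_1 = Σ v_i α_i r_i = 2·5·11 + 8·1·2 + 3·2·6 + 3·11·3 + 10·6·9 = 801 ≡ 8.
  α_i^2 mod 13 = [12, 1, 4, 4, 10].
  S_2 = Σ v_i α_i^2 r_i = 2·12·11 + 8·1·2 + 3·4·6 + 3·4·3 + 10·10·9 = 1288 ≡ 1.
  S = (12, 8, 1) ≠ 0, so r is not a codeword (an error is present).
Step 3: locate the error. For a single error e at position i, S_ℓ = v_i·e·α_i^ℓ, so α_err = S_1/S_0.
  S_0^{−1} = 12^{−1} = 12 (mod 13), so α_err = 8·12 = 96 ≡ 5 = α_1. Error position i = 1.
  Consistency check: S_2/S_1 = 1·5 = 5 ≡ 5 = α_err ✓ (single-error assumption holds).
Step 4: error magnitude e = S_0/v_1 = S_0·∏_{j≠1}(α_1 − α_j) = 12·7 = 84 ≡ 6 (mod 13).
Step 5: correct position 1: c_1 = r_1 − e = 11 − 6 ≡ 5 (mod 13). Hence c = [5, 2, 6, 3, 9].
  Check: interpolating c through the α_i gives m(x) = 11 + 4·x (degree < 2) with m(α_i) = c_i for every i, so c is indeed a codeword.


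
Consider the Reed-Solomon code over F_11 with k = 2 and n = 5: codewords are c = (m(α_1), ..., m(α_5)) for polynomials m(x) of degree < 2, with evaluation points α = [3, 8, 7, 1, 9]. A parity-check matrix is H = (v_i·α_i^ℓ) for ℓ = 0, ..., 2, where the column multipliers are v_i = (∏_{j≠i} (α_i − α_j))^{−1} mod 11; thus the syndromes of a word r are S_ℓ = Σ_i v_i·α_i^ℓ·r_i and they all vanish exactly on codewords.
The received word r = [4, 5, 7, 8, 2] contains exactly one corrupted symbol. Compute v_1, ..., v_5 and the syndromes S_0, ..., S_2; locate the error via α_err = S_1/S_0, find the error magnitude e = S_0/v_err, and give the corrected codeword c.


S = (4, 3, 5), error at position 5, error magnitude e = 10, c = [4, 5, 7, 8, 3].

Step 1: column multipliers v_i = (∏_{j≠i}(α_i − α_j))^{−1} mod 11.
  i = 1 (α = 3): (3−8)(3−7)(3−1)(3−9) = (−5)·(−4)·2·(−6) = −240 ≡ 2, so v_1 = 2^{−1} = 6 (mod 11).
  i = 2 (α = 8): (8−3)(8−7)(8−1)(8−9) = 5·1·7·(−1) = −35 ≡ 9, so v_2 = 9^{−1} = 5 (mod 11).
  i = 3 (α = 7): (7−3)(7−8)(7−1)(7−9) = 4·(−1)·6·(−2) = 48 ≡ 4, so v_3 = 4^{−1} = 3 (mod 11).
  i = 4 (α = 1): (1−3)(1−8)(1−7)(1−9) = (−2)·(−7)·(−6)·(−8) = 672 ≡ 1, so v_4 = 1^{−1} = 1 (mod 11).
  i = 5 (α = 9): (9−3)(9−8)(9−7)(9−1) = 6·1·2·8 = 96 ≡ 8, so v_5 = 8^{−1} = 7 (mod 11).
  v = [6, 5, 3, 1, 7].
Step 2: syndromes of r = [4, 5, 7, 8, 2] (all sums mod 11).
  S_0 = Σ v_i r_i = 6·4 + 5·5 + 3·7 + 1·8 + 7·2 = 92 ≡ 4.
  S_1 = Σ v_i α_i r_i = 6·3·4 + 5·8·5 + 3·7·7 + 1·1·8 + 7·9·2 = 553 ≡ 3.
  α_i^2 mod 11 = [9, 9, 5, 1, 4].
  S_2 = Σ v_i α_i^2 r_i = 6·9·4 + 5·9·5 + 3·5·7 + 1·1·8 + 7·4·2 = 610 ≡ 5.
  S = (4, 3, 5) ≠ 0, so r is not a codeword (an error is present).
Step 3: locate the error. For a single error e at position i, S_ℓ = v_i·e·α_i^ℓ, so α_err = S_1/S_0.
  S_0^{−1} = 4^{−1} = 3 (mod 11), so α_err = 3·3 = 9 ≡ 9 = α_5. Error position i = 5.
  Consistency check: S_2/S_1 = 5·4 = 20 ≡ 9 = α_err ✓ (single-error assumption holds).
Step 4: error magnitude e = S_0/v_5 = S_0·∏_{j≠5}(α_5 − α_j) = 4·8 = 32 ≡ 10 (mod 11).
Step 5: correct position 5: c_5 = r_5 − e = 2 − 10 ≡ 3 (mod 11). Hence c = [4, 5, 7, 8, 3].
  Check: interpolating c through the α_i gives m(x) = 10 + 9·x (degree < 2) with m(α_i) = c_i for every i, so c is indeed a codeword.


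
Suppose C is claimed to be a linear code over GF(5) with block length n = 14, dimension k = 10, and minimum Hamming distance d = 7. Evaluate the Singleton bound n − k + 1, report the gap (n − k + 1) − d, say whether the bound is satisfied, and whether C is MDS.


Singleton RHS = n − k + 1 = 5, slack = -2, bound violated (no such code; not MDS).

Singleton bound: d ≤ n − k + 1.
Here n = 14, k = 10, so n − k + 1 = 5.
Given d = 7, check d ≤ 5: NO.
Slack = (n − k + 1) − d = -2.
The slack is negative: d = 7 exceeds n − k + 1 = 5 by 2, so the Singleton bound is violated and no linear [14, 10, 7]_5 code can exist. In particular it is not MDS (MDS requires d = n − k + 1 exactly).
Description: the claimed parameters are [14, 10, 7]_5; such a code would be impossible (violates the Singleton bound).


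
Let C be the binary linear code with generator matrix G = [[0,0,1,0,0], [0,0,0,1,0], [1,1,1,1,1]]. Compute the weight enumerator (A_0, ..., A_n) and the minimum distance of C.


Weight distribution: A_0 = 1, A_1 = 2, A_2 = 1, A_3 = 1, A_4 = 2, A_5 = 1. Minimum distance d = 1.

Enumerate all 2^3 = 8 messages m ∈ F_2^3.
For each, compute codeword c = mG in F_2^5, then tally its weight.
  m = 000 → c = 00000, weight = 0.
  m = 100 → c = 00100, weight = 1.
  m = 010 → c = 00010, weight = 1.
  m = 110 → c = 00110, weight = 2.
  m = 001 → c = 11111, weight = 5.
  m = 101 → c = 11011, weight = 4.
  m = 011 → c = 11101, weight = 4.
  m = 111 → c = 11001, weight = 3.
Tally weights:
  weight 0: 1 codewords.
  weight 1: 2 codewords.
  weight 2: 1 codewords.
  weight 3: 1 codewords.
  weight 4: 2 codewords.
  weight 5: 1 codewords.
Minimum distance d = smallest w > 0 with A_w > 0 = 1.
Sanity: Σ A_w = 8 = 2^3 = 8 ✓.


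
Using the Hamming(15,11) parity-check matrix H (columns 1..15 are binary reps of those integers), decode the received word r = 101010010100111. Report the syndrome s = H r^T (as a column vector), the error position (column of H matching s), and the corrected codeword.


s = (1, 0, 0, 1)^T, error position = 9, corrected codeword c = 101010011100111

Compute s = H r^T mod 2 one row at a time:
  s_1 = 1 + 0 + 1 + 0 + 0 + 1 + 1 + 1 = 5 ≡ 1 (mod 2).
  s_2 = 0 + 1 + 0 + 0 + 0 + 1 + 1 + 1 = 4 ≡ 0 (mod 2).
  s_3 = 0 + 1 + 0 + 0 + 1 + 0 + 1 + 1 = 4 ≡ 0 (mod 2).
  s_4 = 1 + 1 + 1 + 0 + 0 + 0 + 1 + 1 = 5 ≡ 1 (mod 2).
s = (1, 0, 0, 1)^T — this equals column 9 of H (binary 1001), so error is at position 9.
Correct: flip bit 9 of r = 101010010100111 to get c = 101010011100111.


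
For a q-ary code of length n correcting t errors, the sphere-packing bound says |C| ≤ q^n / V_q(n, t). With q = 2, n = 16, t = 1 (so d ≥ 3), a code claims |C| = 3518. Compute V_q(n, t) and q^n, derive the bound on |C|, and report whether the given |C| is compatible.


V_q(n, t) = 17, q^n = 65536, Hamming bound = 3855, |C| = 3518 ≤ bound (satisfied).

Step 1: Compute V_q(n, t) = Σ_{j=0}^1 C(n, j) (q−1)^j.
  j = 0: C(16,0)·(1)^0 = 1·1 = 1.
  j = 1: C(16,1)·(1)^1 = 16·1 = 16.
  V_q(n, t) = 1 + 16 = 17.
Step 2: q^n = 2^16 = 65536.
Step 3: Hamming bound ⌊q^n / V_q(n,t)⌋ = ⌊65536/17⌋ = 3855.
Step 4: Compare |C| = 3518 to 3855: satisfied.
The claimed |C| lies below the Hamming bound.


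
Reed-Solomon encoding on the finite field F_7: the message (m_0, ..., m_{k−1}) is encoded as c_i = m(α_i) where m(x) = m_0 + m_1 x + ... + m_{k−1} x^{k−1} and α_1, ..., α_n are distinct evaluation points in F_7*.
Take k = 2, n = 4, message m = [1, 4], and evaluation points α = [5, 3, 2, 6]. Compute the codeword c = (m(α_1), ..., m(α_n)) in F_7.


c = [0, 6, 2, 4]

Message polynomial: m(x) = 1 + 4·x (mod 7).
For each evaluation point α_i, compute m(α_i) mod 7:
  α_1 = 5: Horner steps 4 → 0, so m(5) = 0.
  α_2 = 3: Horner steps 4 → 6, so m(3) = 6.
  α_3 = 2: Horner steps 4 → 2, so m(2) = 2.
  α_4 = 6: Horner steps 4 → 4, so m(6) = 4.
Codeword c = [0, 6, 2, 4] ∈ F_7^4.


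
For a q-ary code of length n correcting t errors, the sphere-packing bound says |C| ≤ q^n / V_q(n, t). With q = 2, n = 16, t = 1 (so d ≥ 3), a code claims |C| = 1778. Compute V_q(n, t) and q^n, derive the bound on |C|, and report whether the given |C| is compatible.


V_q(n, t) = 17, q^n = 65536, Hamming bound = 3855, |C| = 1778 ≤ bound (satisfied).

Step 1: Compute V_q(n, t) = Σ_{j=0}^1 C(n, j) (q−1)^j.
  j = 0: C(16,0)·(1)^0 = 1·1 = 1.
  j = 1: C(16,1)·(1)^1 = 16·1 = 16.
  V_q(n, t) = 1 + 16 = 17.
Step 2: q^n = 2^16 = 65536.
Step 3: Hamming bound ⌊q^n / V_q(n,t)⌋ = ⌊65536/17⌋ = 3855.
Step 4: Compare |C| = 1778 to 3855: satisfied.
The claimed |C| lies below the Hamming bound.


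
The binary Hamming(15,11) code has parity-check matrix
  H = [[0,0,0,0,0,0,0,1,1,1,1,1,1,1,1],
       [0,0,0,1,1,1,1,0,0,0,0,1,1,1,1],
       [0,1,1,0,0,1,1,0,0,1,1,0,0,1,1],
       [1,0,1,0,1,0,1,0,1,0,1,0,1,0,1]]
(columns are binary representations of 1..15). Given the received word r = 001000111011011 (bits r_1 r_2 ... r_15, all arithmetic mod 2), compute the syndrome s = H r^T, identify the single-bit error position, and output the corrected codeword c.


s = (0, 0, 1, 1)^T, error position = 3, corrected codeword c = 000000111011011

Compute s = H r^T mod 2 one row at a time:
  s_1 = 1 + 1 + 0 + 1 + 1 + 0 + 1 + 1 = 6 ≡ 0 (mod 2).
  s_2 = 0 + 0 + 0 + 1 + 1 + 0 + 1 + 1 = 4 ≡ 0 (mod 2).
  s_3 = 0 + 1 + 0 + 1 + 0 + 1 + 1 + 1 = 5 ≡ 1 (mod 2).
  s_4 = 0 + 1 + 0 + 1 + 1 + 1 + 0 + 1 = 5 ≡ 1 (mod 2).
s = (0, 0, 1, 1)^T — this equals column 3 of H (binary 0011), so error is at position 3.
Correct: flip bit 3 of r = 001000111011011 to get c = 000000111011011.


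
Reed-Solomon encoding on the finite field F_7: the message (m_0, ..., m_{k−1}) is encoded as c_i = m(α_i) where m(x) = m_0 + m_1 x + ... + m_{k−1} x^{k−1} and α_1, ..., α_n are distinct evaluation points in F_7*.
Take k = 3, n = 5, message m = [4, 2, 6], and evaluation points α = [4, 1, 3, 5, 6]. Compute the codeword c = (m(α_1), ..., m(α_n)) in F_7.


c = [3, 5, 1, 3, 1]

Message polynomial: m(x) = 4 + 2·x + 6·x^2 (mod 7).
For each evaluation point α_i, compute m(α_i) mod 7:
  α_1 = 4: Horner steps 6 → 5 → 3, so m(4) = 3.
  α_2 = 1: Horner steps 6 → 1 → 5, so m(1) = 5.
  α_3 = 3: Horner steps 6 → 6 → 1, so m(3) = 1.
  α_4 = 5: Horner steps 6 → 4 → 3, so m(5) = 3.
  α_5 = 6: Horner steps 6 → 3 → 1, so m(6) = 1.
Codeword c = [3, 5, 1, 3, 1] ∈ F_7^5.
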